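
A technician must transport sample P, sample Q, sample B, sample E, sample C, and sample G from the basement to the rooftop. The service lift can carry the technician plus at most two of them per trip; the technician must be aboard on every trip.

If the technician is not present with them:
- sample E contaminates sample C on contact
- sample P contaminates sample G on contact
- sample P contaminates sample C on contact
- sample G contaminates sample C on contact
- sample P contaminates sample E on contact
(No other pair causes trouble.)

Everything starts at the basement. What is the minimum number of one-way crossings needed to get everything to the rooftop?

Counting alone: the technician can take at most 2 across per trip to the rooftop, so moving all 6 needs at least 3 loaded trips out, with a return between consecutive ones — at least 5 crossings.
The safety rule pushes this higher. Following every safe sequence of crossings, the most of the 6 that can be at the rooftop as the service lift arrives there on crossings 5, 7 is 4, 5 respectively — never all 6.
So no plan with fewer than 9 crossings exists, and this one achieves 9:
1. Technician goes to the rooftop with sample C and sample P.  [the basement: sample B, sample E, sample G, sample Q | the rooftop: sample C, sample P]
2. Technician goes back to the basement with sample P.  [the basement: sample B, sample E, sample G, sample P, sample Q | the rooftop: sample C]
3. Technician goes to the rooftop with sample P and sample Q.  [the basement: sample B, sample E, sample G | the rooftop: sample C, sample P, sample Q]
4. Technician goes back to the basement with sample P.  [the basement: sample B, sample E, sample G, sample P | the rooftop: sample C, sample Q]
5. Technician goes to the rooftop with sample B and sample P.  [the basement: sample E, sample G | the rooftop: sample B, sample C, sample P, sample Q]
6. Technician goes back to the basement with sample P.  [the basement: sample E, sample G, sample P | the rooftop: sample B, sample C, sample Q]
7. Technician goes to the rooftop with sample E and sample G.  [the basement: sample P | the rooftop: sample B, sample C, sample E, sample G, sample Q]
8. Technician goes back to the basement with sample C.  [the basement: sample C, sample P | the rooftop: sample B, sample E, sample G, sample Q]
9. Technician goes to the rooftop with sample C and sample P.  [the basement: — | the rooftop: sample B, sample C, sample E, sample G, sample P, sample Q]

9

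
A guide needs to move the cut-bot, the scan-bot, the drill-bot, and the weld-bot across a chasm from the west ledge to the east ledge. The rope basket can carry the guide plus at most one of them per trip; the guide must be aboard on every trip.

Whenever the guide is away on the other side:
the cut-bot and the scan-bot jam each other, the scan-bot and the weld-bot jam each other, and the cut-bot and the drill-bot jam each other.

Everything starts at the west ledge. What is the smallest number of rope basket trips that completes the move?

impossible

Whatever the first load, the items left behind include a forbidden pair without the guide. No opening move is safe, so no plan exists.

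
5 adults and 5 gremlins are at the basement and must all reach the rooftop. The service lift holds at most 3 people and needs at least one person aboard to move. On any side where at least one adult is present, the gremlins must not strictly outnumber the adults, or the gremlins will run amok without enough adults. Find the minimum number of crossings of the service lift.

11

Counting alone: each trip to the rooftop takes at most 3 across and each return brings at least 1 back, so after t trips out (and t−1 returns) at most 3t − (t−1) of the 10 are across; that first reaches 10 at t = 5, so at least 9 crossings are needed.
The safety rule pushes this higher. Following every safe sequence of crossings, the most of the 10 that can be at the rooftop as the service lift arrives there on crossing 9 is 9 — never all 10.
So no plan with fewer than 11 crossings exists, and this one achieves 11:
1. 2 gremlins → the rooftop.  (the basement: 5A 3G; the rooftop: 0A 2G)
2. 1 gremlin ← the basement.  (the basement: 5A 4G; the rooftop: 0A 1G)
3. 3 gremlins → the rooftop.  (the basement: 5A 1G; the rooftop: 0A 4G)
4. 1 gremlin ← the basement.  (the basement: 5A 2G; the rooftop: 0A 3G)
5. 3 adults → the rooftop.  (the basement: 2A 2G; the rooftop: 3A 3G)
6. 1 adult and 1 gremlin ← the basement.  (the basement: 3A 3G; the rooftop: 2A 2G)
7. 3 adults → the rooftop.  (the basement: 0A 3G; the rooftop: 5A 2G)
8. 1 gremlin ← the basement.  (the basement: 0A 4G; the rooftop: 5A 1G)
9. 2 gremlins → the rooftop.  (the basement: 0A 2G; the rooftop: 5A 3G)
10. 1 gremlin ← the basement.  (the basement: 0A 3G; the rooftop: 5A 2G)
11. 3 gremlins → the rooftop.  (the basement: 0A 0G; the rooftop: 5A 5G)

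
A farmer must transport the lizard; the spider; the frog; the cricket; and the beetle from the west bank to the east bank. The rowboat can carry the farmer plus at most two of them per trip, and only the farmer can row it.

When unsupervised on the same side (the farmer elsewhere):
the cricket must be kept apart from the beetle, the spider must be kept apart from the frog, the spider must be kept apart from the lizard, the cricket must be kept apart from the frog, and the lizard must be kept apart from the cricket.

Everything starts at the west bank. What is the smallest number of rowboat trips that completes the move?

Counting alone: the farmer can take at most 2 across per trip to the east bank, so moving all 5 needs at least 3 loaded trips out, with a return between consecutive ones — at least 5 crossings.
The safety rule pushes this higher. Following every safe sequence of crossings, the most of the 5 that can be at the east bank as the rowboat arrives there on crossing 5 is 4 — never all 5.
So no plan with fewer than 7 crossings exists, and this one achieves 7:
1. Farmer goes to the east bank with the cricket and the spider.  [the west bank: the beetle, the frog, the lizard | the east bank: the cricket, the spider]
2. Farmer goes back to the west bank alone.  [the west bank: the beetle, the frog, the lizard | the east bank: the cricket, the spider]
3. Farmer goes to the east bank with the lizard.  [the west bank: the beetle, the frog | the east bank: the cricket, the lizard, the spider]
4. Farmer goes back to the west bank with the cricket and the spider.  [the west bank: the beetle, the cricket, the frog, the spider | the east bank: the lizard]
5. Farmer goes to the east bank with the beetle and the frog.  [the west bank: the cricket, the spider | the east bank: the beetle, the frog, the lizard]
6. Farmer goes back to the west bank alone.  [the west bank: the cricket, the spider | the east bank: the beetle, the frog, the lizard]
7. Farmer goes to the east bank with the cricket and the spider.  [the west bank: — | the east bank: the beetle, the cricket, the frog, the lizard, the spider]

7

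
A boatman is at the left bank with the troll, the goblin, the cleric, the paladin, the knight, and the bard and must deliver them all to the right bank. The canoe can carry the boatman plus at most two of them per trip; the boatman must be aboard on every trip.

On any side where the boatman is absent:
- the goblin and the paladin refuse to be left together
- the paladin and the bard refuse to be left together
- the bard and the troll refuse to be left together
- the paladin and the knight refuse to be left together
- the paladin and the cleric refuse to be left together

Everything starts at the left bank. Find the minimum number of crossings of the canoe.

Counting alone: the boatman can take at most 2 across per trip to the right bank, so moving all 6 needs at least 3 loaded trips out, with a return between consecutive ones — at least 5 crossings.
The safety rule pushes this higher. Following every safe sequence of crossings, the most of the 6 that can be at the right bank as the canoe arrives there on crossing 5 is 5 — never all 6.
So no plan with fewer than 7 crossings exists, and this one achieves 7:
1. Boatman goes to the right bank with the paladin and the troll.  [the left bank: the bard, the cleric, the goblin, the knight | the right bank: the paladin, the troll]
2. Boatman goes back to the left bank alone.  [the left bank: the bard, the cleric, the goblin, the knight | the right bank: the paladin, the troll]
3. Boatman goes to the right bank with the cleric and the goblin.  [the left bank: the bard, the knight | the right bank: the cleric, the goblin, the paladin, the troll]
4. Boatman goes back to the left bank with the paladin.  [the left bank: the bard, the knight, the paladin | the right bank: the cleric, the goblin, the troll]
5. Boatman goes to the right bank with the knight and the paladin.  [the left bank: the bard | the right bank: the cleric, the goblin, the knight, the paladin, the troll]
6. Boatman goes back to the left bank with the paladin.  [the left bank: the bard, the paladin | the right bank: the cleric, the goblin, the knight, the troll]
7. Boatman goes to the right bank with the bard and the paladin.  [the left bank: — | the right bank: the bard, the cleric, the goblin, the knight, the paladin, the troll]

7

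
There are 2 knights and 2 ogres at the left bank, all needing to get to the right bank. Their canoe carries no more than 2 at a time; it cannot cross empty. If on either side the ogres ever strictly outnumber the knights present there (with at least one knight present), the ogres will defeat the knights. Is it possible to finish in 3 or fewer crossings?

Counting alone: each trip to the right bank takes at most 2 across and each return brings at least 1 back, so after t trips out (and t−1 returns) at most 2t − (t−1) of the 4 are across; that first reaches 4 at t = 3, so at least 5 crossings are needed.
Since 3 < 5, 3 crossings cannot be enough. (The shortest complete plan in fact takes 5:)
1. 2 ogres → the right bank.  (the left bank: 2K 0O; the right bank: 0K 2O)
2. 1 ogre ← the left bank.  (the left bank: 2K 1O; the right bank: 0K 1O)
3. 2 knights → the right bank.  (the left bank: 0K 1O; the right bank: 2K 1O)
4. 1 ogre ← the left bank.  (the left bank: 0K 2O; the right bank: 2K 0O)
5. 2 ogres → the right bank.  (the left bank: 0K 0O; the right bank: 2K 2O)

No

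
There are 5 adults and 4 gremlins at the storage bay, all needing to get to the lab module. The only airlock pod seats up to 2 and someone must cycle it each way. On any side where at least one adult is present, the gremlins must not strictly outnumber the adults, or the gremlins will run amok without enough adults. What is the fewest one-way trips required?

Counting alone: each trip to the lab module takes at most 2 across and each return brings at least 1 back, so after t trips out (and t−1 returns) at most 2t − (t−1) of the 9 are across; that first reaches 9 at t = 8, so at least 15 crossings are needed.
The plan below uses exactly 15 crossings, so it is optimal:
1. 2 gremlins → the lab module.  (the storage bay: 5A 2G; the lab module: 0A 2G)
2. 1 gremlin ← the storage bay.  (the storage bay: 5A 3G; the lab module: 0A 1G)
3. 2 gremlins → the lab module.  (the storage bay: 5A 1G; the lab module: 0A 3G)
4. 1 gremlin ← the storage bay.  (the storage bay: 5A 2G; the lab module: 0A 2G)
5. 2 adults → the lab module.  (the storage bay: 3A 2G; the lab module: 2A 2G)
6. 1 gremlin ← the storage bay.  (the storage bay: 3A 3G; the lab module: 2A 1G)
7. 1 adult and 1 gremlin → the lab module.  (the storage bay: 2A 2G; the lab module: 3A 2G)
8. 1 adult ← the storage bay.  (the storage bay: 3A 2G; the lab module: 2A 2G)
9. 1 adult and 1 gremlin → the lab module.  (the storage bay: 2A 1G; the lab module: 3A 3G)
10. 1 gremlin ← the storage bay.  (the storage bay: 2A 2G; the lab module: 3A 2G)
11. 1 adult and 1 gremlin → the lab module.  (the storage bay: 1A 1G; the lab module: 4A 3G)
12. 1 adult ← the storage bay.  (the storage bay: 2A 1G; the lab module: 3A 3G)
13. 1 adult and 1 gremlin → the lab module.  (the storage bay: 1A 0G; the lab module: 4A 4G)
14. 1 gremlin ← the storage bay.  (the storage bay: 1A 1G; the lab module: 4A 3G)
15. 1 adult and 1 gremlin → the lab module.  (the storage bay: 0A 0G; the lab module: 5A 4G)

15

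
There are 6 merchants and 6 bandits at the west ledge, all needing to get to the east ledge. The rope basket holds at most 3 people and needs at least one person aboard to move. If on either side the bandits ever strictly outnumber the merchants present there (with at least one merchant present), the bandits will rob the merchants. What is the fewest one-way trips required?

Following every safe sequence of crossings from the start, the most of the 12 that can be at the east ledge as the rope basket arrives there on crossings 1, 3, 5 is 3, 5, 6 respectively; the best ever achieved is 6 of 12.
From crossing 7 on, no configuration arises that was not already reachable earlier: only 17 distinct safe configurations (who is on which side, and where the rope basket is) can ever be reached, none of them has everyone across, and every continuation just revisits them. They are: 0 merchants + 0 bandits across (rope basket back at the start); 0 merchants + 1 bandit across (rope basket there); 0 merchants + 1 bandit across (rope basket back at the start); 0 merchants + 2 bandits across (rope basket there); 0 merchants + 2 bandits across (rope basket back at the start); 0 merchants + 3 bandits across (rope basket there); 0 merchants + 3 bandits across (rope basket back at the start); 0 merchants + 4 bandits across (rope basket there); 0 merchants + 4 bandits across (rope basket back at the start); 0 merchants + 5 bandits across (rope basket there); 0 merchants + 5 bandits across (rope basket back at the start); 0 merchants + 6 bandits across (rope basket there); 1 merchant + 1 bandit across (rope basket there); 1 merchant + 1 bandit across (rope basket back at the start); 2 merchants + 2 bandits across (rope basket there); 2 merchants + 2 bandits across (rope basket back at the start); 3 merchants + 3 bandits across (rope basket there). So no valid plan exists.

impossible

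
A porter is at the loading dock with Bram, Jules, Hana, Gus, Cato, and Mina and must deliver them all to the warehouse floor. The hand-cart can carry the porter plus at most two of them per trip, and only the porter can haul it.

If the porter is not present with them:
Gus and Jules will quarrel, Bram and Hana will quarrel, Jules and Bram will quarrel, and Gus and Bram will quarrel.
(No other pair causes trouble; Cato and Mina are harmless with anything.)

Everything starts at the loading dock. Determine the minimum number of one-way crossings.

Counting alone: the porter can take at most 2 across per trip to the warehouse floor, so moving all 6 needs at least 3 loaded trips out, with a return between consecutive ones — at least 5 crossings.
The safety rule pushes this higher. Following every safe sequence of crossings, the most of the 6 that can be at the warehouse floor as the hand-cart arrives there on crossings 5, 7 is 4, 5 respectively — never all 6.
So no plan with fewer than 9 crossings exists, and this one achieves 9:
1. Porter goes to the warehouse floor with Bram and Jules.  [the loading dock: Cato, Gus, Hana, Mina | the warehouse floor: Bram, Jules]
2. Porter goes back to the loading dock with Bram.  [the loading dock: Bram, Cato, Gus, Hana, Mina | the warehouse floor: Jules]
3. Porter goes to the warehouse floor with Bram and Hana.  [the loading dock: Cato, Gus, Mina | the warehouse floor: Bram, Hana, Jules]
4. Porter goes back to the loading dock with Bram.  [the loading dock: Bram, Cato, Gus, Mina | the warehouse floor: Hana, Jules]
5. Porter goes to the warehouse floor with Bram and Cato.  [the loading dock: Gus, Mina | the warehouse floor: Bram, Cato, Hana, Jules]
6. Porter goes back to the loading dock with Bram.  [the loading dock: Bram, Gus, Mina | the warehouse floor: Cato, Hana, Jules]
7. Porter goes to the warehouse floor with Bram and Mina.  [the loading dock: Gus | the warehouse floor: Bram, Cato, Hana, Jules, Mina]
8. Porter goes back to the loading dock with Bram.  [the loading dock: Bram, Gus | the warehouse floor: Cato, Hana, Jules, Mina]
9. Porter goes to the warehouse floor with Bram and Gus.  [the loading dock: — | the warehouse floor: Bram, Cato, Gus, Hana, Jules, Mina]

9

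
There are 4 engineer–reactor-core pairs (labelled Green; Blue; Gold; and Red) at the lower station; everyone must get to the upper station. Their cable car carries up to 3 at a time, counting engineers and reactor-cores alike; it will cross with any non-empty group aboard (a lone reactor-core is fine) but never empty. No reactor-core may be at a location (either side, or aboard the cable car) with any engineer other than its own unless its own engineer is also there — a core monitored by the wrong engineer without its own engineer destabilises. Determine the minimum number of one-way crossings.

Counting alone: each trip to the upper station takes at most 3 across and each return brings at least 1 back, so after t trips out (and t−1 returns) at most 3t − (t−1) of the 8 are across; that first reaches 8 at t = 4, so at least 7 crossings are needed.
The safety rule pushes this higher. Following every safe sequence of crossings, the most of the 8 that can be at the upper station as the cable car arrives there on crossing 7 is 7 — never all 8.
So no plan with fewer than 9 crossings exists, and this one achieves 9:
1. engineer Green and reactor-core Green cross → the upper station.
2. engineer Green crosses ← the lower station.
3. engineer Blue, engineer Green, and reactor-core Blue cross → the upper station.
4. engineer Green and reactor-core Green cross ← the lower station.
5. engineer Gold, engineer Green, and engineer Red cross → the upper station.
6. reactor-core Blue crosses ← the lower station.
7. reactor-core Blue and reactor-core Green cross → the upper station.
8. reactor-core Green crosses ← the lower station.
9. reactor-core Gold, reactor-core Green, and reactor-core Red cross → the upper station.

9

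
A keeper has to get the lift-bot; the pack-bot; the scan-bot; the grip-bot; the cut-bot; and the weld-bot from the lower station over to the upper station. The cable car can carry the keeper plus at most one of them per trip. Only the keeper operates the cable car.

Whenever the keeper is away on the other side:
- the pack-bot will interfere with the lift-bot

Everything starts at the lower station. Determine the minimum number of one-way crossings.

11

Counting alone: the keeper can take at most 1 across per trip to the upper station, so moving all 6 needs at least 6 loaded trips out, with a return between consecutive ones — at least 11 crossings.
The plan below uses exactly 11 crossings, so it is optimal:
1. Keeper goes to the upper station with the lift-bot.  [the lower station: the cut-bot, the grip-bot, the pack-bot, the scan-bot, the weld-bot | the upper station: the lift-bot]
2. Keeper goes back to the lower station alone.  [the lower station: the cut-bot, the grip-bot, the pack-bot, the scan-bot, the weld-bot | the upper station: the lift-bot]
3. Keeper goes to the upper station with the scan-bot.  [the lower station: the cut-bot, the grip-bot, the pack-bot, the weld-bot | the upper station: the lift-bot, the scan-bot]
4. Keeper goes back to the lower station alone.  [the lower station: the cut-bot, the grip-bot, the pack-bot, the weld-bot | the upper station: the lift-bot, the scan-bot]
5. Keeper goes to the upper station with the grip-bot.  [the lower station: the cut-bot, the pack-bot, the weld-bot | the upper station: the grip-bot, the lift-bot, the scan-bot]
6. Keeper goes back to the lower station alone.  [the lower station: the cut-bot, the pack-bot, the weld-bot | the upper station: the grip-bot, the lift-bot, the scan-bot]
7. Keeper goes to the upper station with the cut-bot.  [the lower station: the pack-bot, the weld-bot | the upper station: the cut-bot, the grip-bot, the lift-bot, the scan-bot]
8. Keeper goes back to the lower station alone.  [the lower station: the pack-bot, the weld-bot | the upper station: the cut-bot, the grip-bot, the lift-bot, the scan-bot]
9. Keeper goes to the upper station with the weld-bot.  [the lower station: the pack-bot | the upper station: the cut-bot, the grip-bot, the lift-bot, the scan-bot, the weld-bot]
10. Keeper goes back to the lower station alone.  [the lower station: the pack-bot | the upper station: the cut-bot, the grip-bot, the lift-bot, the scan-bot, the weld-bot]
11. Keeper goes to the upper station with the pack-bot.  [the lower station: — | the upper station: the cut-bot, the grip-bot, the lift-bot, the pack-bot, the scan-bot, the weld-bot]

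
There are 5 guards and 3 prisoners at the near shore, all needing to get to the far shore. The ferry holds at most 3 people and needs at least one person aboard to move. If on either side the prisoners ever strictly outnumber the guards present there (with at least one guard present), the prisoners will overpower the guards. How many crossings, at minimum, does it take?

7

Counting alone: each trip to the far shore takes at most 3 across and each return brings at least 1 back, so after t trips out (and t−1 returns) at most 3t − (t−1) of the 8 are across; that first reaches 8 at t = 4, so at least 7 crossings are needed.
The plan below uses exactly 7 crossings, so it is optimal:
1. 2 prisoners → the far shore.  (the near shore: 5G 1P; the far shore: 0G 2P)
2. 1 prisoner ← the near shore.  (the near shore: 5G 2P; the far shore: 0G 1P)
3. 2 guards and 1 prisoner → the far shore.  (the near shore: 3G 1P; the far shore: 2G 2P)
4. 1 prisoner ← the near shore.  (the near shore: 3G 2P; the far shore: 2G 1P)
5. 1 guard and 2 prisoners → the far shore.  (the near shore: 2G 0P; the far shore: 3G 3P)
6. 1 prisoner ← the near shore.  (the near shore: 2G 1P; the far shore: 3G 2P)
7. 2 guards and 1 prisoner → the far shore.  (the near shore: 0G 0P; the far shore: 5G 3P)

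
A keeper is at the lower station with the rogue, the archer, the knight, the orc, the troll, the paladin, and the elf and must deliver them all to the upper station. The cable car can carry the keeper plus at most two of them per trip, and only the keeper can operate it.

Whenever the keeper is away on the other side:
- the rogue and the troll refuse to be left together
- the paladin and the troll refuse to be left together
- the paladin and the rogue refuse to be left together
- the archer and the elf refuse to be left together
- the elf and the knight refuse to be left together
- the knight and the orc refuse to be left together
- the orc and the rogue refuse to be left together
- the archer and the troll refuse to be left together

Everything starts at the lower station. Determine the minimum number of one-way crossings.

Whatever the first load, the items left behind include a forbidden pair without the keeper. No opening move is safe, so no plan exists.

impossible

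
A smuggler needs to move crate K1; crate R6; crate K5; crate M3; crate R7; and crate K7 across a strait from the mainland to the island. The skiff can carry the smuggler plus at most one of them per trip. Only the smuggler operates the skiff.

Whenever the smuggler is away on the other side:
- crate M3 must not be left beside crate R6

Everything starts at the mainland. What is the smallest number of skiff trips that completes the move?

11

Counting alone: the smuggler can take at most 1 across per trip to the island, so moving all 6 needs at least 6 loaded trips out, with a return between consecutive ones — at least 11 crossings.
The plan below uses exactly 11 crossings, so it is optimal:
1. Smuggler goes to the island with crate R6.  [the mainland: crate K1, crate K5, crate K7, crate M3, crate R7 | the island: crate R6]
2. Smuggler goes back to the mainland alone.  [the mainland: crate K1, crate K5, crate K7, crate M3, crate R7 | the island: crate R6]
3. Smuggler goes to the island with crate K1.  [the mainland: crate K5, crate K7, crate M3, crate R7 | the island: crate K1, crate R6]
4. Smuggler goes back to the mainland alone.  [the mainland: crate K5, crate K7, crate M3, crate R7 | the island: crate K1, crate R6]
5. Smuggler goes to the island with crate K5.  [the mainland: crate K7, crate M3, crate R7 | the island: crate K1, crate K5, crate R6]
6. Smuggler goes back to the mainland alone.  [the mainland: crate K7, crate M3, crate R7 | the island: crate K1, crate K5, crate R6]
7. Smuggler goes to the island with crate R7.  [the mainland: crate K7, crate M3 | the island: crate K1, crate K5, crate R6, crate R7]
8. Smuggler goes back to the mainland alone.  [the mainland: crate K7, crate M3 | the island: crate K1, crate K5, crate R6, crate R7]
9. Smuggler goes to the island with crate K7.  [the mainland: crate M3 | the island: crate K1, crate K5, crate K7, crate R6, crate R7]
10. Smuggler goes back to the mainland alone.  [the mainland: crate M3 | the island: crate K1, crate K5, crate K7, crate R6, crate R7]
11. Smuggler goes to the island with crate M3.  [the mainland: — | the island: crate K1, crate K5, crate K7, crate M3, crate R6, crate R7]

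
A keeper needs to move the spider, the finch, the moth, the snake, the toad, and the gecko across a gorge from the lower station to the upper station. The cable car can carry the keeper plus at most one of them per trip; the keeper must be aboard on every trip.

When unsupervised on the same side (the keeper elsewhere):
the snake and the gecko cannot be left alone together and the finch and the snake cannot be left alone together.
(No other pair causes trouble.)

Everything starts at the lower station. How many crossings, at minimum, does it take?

13

Counting alone: the keeper can take at most 1 across per trip to the upper station, so moving all 6 needs at least 6 loaded trips out, with a return between consecutive ones — at least 11 crossings.
The safety rule pushes this higher. Following every safe sequence of crossings, the most of the 6 that can be at the upper station as the cable car arrives there on crossing 11 is 5 — never all 6.
So no plan with fewer than 13 crossings exists, and this one achieves 13:
1. Keeper goes to the upper station with the snake.  [the lower station: the finch, the gecko, the moth, the spider, the toad | the upper station: the snake]
2. Keeper goes back to the lower station alone.  [the lower station: the finch, the gecko, the moth, the spider, the toad | the upper station: the snake]
3. Keeper goes to the upper station with the spider.  [the lower station: the finch, the gecko, the moth, the toad | the upper station: the snake, the spider]
4. Keeper goes back to the lower station alone.  [the lower station: the finch, the gecko, the moth, the toad | the upper station: the snake, the spider]
5. Keeper goes to the upper station with the finch.  [the lower station: the gecko, the moth, the toad | the upper station: the finch, the snake, the spider]
6. Keeper goes back to the lower station with the snake.  [the lower station: the gecko, the moth, the snake, the toad | the upper station: the finch, the spider]
7. Keeper goes to the upper station with the gecko.  [the lower station: the moth, the snake, the toad | the upper station: the finch, the gecko, the spider]
8. Keeper goes back to the lower station alone.  [the lower station: the moth, the snake, the toad | the upper station: the finch, the gecko, the spider]
9. Keeper goes to the upper station with the moth.  [the lower station: the snake, the toad | the upper station: the finch, the gecko, the moth, the spider]
10. Keeper goes back to the lower station alone.  [the lower station: the snake, the toad | the upper station: the finch, the gecko, the moth, the spider]
11. Keeper goes to the upper station with the toad.  [the lower station: the snake | the upper station: the finch, the gecko, the moth, the spider, the toad]
12. Keeper goes back to the lower station alone.  [the lower station: the snake | the upper station: the finch, the gecko, the moth, the spider, the toad]
13. Keeper goes to the upper station with the snake.  [the lower station: — | the upper station: the finch, the gecko, the moth, the snake, the spider, the toad]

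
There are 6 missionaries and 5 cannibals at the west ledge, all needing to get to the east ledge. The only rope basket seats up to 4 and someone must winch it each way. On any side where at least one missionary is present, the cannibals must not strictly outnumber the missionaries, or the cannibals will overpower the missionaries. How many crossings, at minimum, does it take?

7

Counting alone: each trip to the east ledge takes at most 4 across and each return brings at least 1 back, so after t trips out (and t−1 returns) at most 4t − (t−1) of the 11 are across; that first reaches 11 at t = 4, so at least 7 crossings are needed.
The plan below uses exactly 7 crossings, so it is optimal:
1. 2 cannibals → the east ledge.  (the west ledge: 6M 3C; the east ledge: 0M 2C)
2. 1 cannibal ← the west ledge.  (the west ledge: 6M 4C; the east ledge: 0M 1C)
3. 4 cannibals → the east ledge.  (the west ledge: 6M 0C; the east ledge: 0M 5C)
4. 1 cannibal ← the west ledge.  (the west ledge: 6M 1C; the east ledge: 0M 4C)
5. 4 missionaries → the east ledge.  (the west ledge: 2M 1C; the east ledge: 4M 4C)
6. 1 cannibal ← the west ledge.  (the west ledge: 2M 2C; the east ledge: 4M 3C)
7. 2 missionaries and 2 cannibals → the east ledge.  (the west ledge: 0M 0C; the east ledge: 6M 5C)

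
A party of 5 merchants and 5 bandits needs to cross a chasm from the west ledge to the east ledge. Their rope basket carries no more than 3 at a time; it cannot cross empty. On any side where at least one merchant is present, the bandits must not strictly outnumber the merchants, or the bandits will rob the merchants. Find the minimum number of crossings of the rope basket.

Counting alone: each trip to the east ledge takes at most 3 across and each return brings at least 1 back, so after t trips out (and t−1 returns) at most 3t − (t−1) of the 10 are across; that first reaches 10 at t = 5, so at least 9 crossings are needed.
The safety rule pushes this higher. Following every safe sequence of crossings, the most of the 10 that can be at the east ledge as the rope basket arrives there on crossing 9 is 9 — never all 10.
So no plan with fewer than 11 crossings exists, and this one achieves 11:
1. 2 bandits → the east ledge.  (the west ledge: 5M 3B; the east ledge: 0M 2B)
2. 1 bandit ← the west ledge.  (the west ledge: 5M 4B; the east ledge: 0M 1B)
3. 3 bandits → the east ledge.  (the west ledge: 5M 1B; the east ledge: 0M 4B)
4. 1 bandit ← the west ledge.  (the west ledge: 5M 2B; the east ledge: 0M 3B)
5. 3 merchants → the east ledge.  (the west ledge: 2M 2B; the east ledge: 3M 3B)
6. 1 merchant and 1 bandit ← the west ledge.  (the west ledge: 3M 3B; the east ledge: 2M 2B)
7. 3 merchants → the east ledge.  (the west ledge: 0M 3B; the east ledge: 5M 2B)
8. 1 bandit ← the west ledge.  (the west ledge: 0M 4B; the east ledge: 5M 1B)
9. 2 bandits → the east ledge.  (the west ledge: 0M 2B; the east ledge: 5M 3B)
10. 1 bandit ← the west ledge.  (the west ledge: 0M 3B; the east ledge: 5M 2B)
11. 3 bandits → the east ledge.  (the west ledge: 0M 0B; the east ledge: 5M 5B)

11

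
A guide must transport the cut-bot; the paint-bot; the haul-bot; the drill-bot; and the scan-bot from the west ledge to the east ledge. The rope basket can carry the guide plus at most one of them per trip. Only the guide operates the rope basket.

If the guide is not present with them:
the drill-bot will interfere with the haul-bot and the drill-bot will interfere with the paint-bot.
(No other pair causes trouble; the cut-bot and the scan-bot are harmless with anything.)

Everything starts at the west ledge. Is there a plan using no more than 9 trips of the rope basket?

Counting alone: the guide can take at most 1 across per trip to the east ledge, so moving all 5 needs at least 5 loaded trips out, with a return between consecutive ones — at least 9 crossings.
The safety rule pushes this higher. Following every safe sequence of crossings, the most of the 5 that can be at the east ledge as the rope basket arrives there on crossing 9 is 4 — never all 5.
So the move cannot be finished within 9 crossings. (The shortest complete plan takes 11:)
1. Guide goes to the east ledge with the drill-bot.  [the west ledge: the cut-bot, the haul-bot, the paint-bot, the scan-bot | the east ledge: the drill-bot]
2. Guide goes back to the west ledge alone.  [the west ledge: the cut-bot, the haul-bot, the paint-bot, the scan-bot | the east ledge: the drill-bot]
3. Guide goes to the east ledge with the cut-bot.  [the west ledge: the haul-bot, the paint-bot, the scan-bot | the east ledge: the cut-bot, the drill-bot]
4. Guide goes back to the west ledge alone.  [the west ledge: the haul-bot, the paint-bot, the scan-bot | the east ledge: the cut-bot, the drill-bot]
5. Guide goes to the east ledge with the paint-bot.  [the west ledge: the haul-bot, the scan-bot | the east ledge: the cut-bot, the drill-bot, the paint-bot]
6. Guide goes back to the west ledge with the drill-bot.  [the west ledge: the drill-bot, the haul-bot, the scan-bot | the east ledge: the cut-bot, the paint-bot]
7. Guide goes to the east ledge with the haul-bot.  [the west ledge: the drill-bot, the scan-bot | the east ledge: the cut-bot, the haul-bot, the paint-bot]
8. Guide goes back to the west ledge alone.  [the west ledge: the drill-bot, the scan-bot | the east ledge: the cut-bot, the haul-bot, the paint-bot]
9. Guide goes to the east ledge with the scan-bot.  [the west ledge: the drill-bot | the east ledge: the cut-bot, the haul-bot, the paint-bot, the scan-bot]
10. Guide goes back to the west ledge alone.  [the west ledge: the drill-bot | the east ledge: the cut-bot, the haul-bot, the paint-bot, the scan-bot]
11. Guide goes to the east ledge with the drill-bot.  [the west ledge: — | the east ledge: the cut-bot, the drill-bot, the haul-bot, the paint-bot, the scan-bot]

No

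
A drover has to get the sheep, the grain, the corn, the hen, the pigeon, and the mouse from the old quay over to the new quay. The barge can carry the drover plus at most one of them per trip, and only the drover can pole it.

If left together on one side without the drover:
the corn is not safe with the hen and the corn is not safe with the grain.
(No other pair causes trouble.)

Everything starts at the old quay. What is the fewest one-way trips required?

13

Counting alone: the drover can take at most 1 across per trip to the new quay, so moving all 6 needs at least 6 loaded trips out, with a return between consecutive ones — at least 11 crossings.
The safety rule pushes this higher. Following every safe sequence of crossings, the most of the 6 that can be at the new quay as the barge arrives there on crossing 11 is 5 — never all 6.
So no plan with fewer than 13 crossings exists, and this one achieves 13:
1. Drover goes to the new quay with the corn.
2. Drover goes back to the old quay alone.
3. Drover goes to the new quay with the sheep.
4. Drover goes back to the old quay alone.
5. Drover goes to the new quay with the grain.
6. Drover goes back to the old quay with the corn.
7. Drover goes to the new quay with the hen.
8. Drover goes back to the old quay alone.
9. Drover goes to the new quay with the pigeon.
10. Drover goes back to the old quay alone.
11. Drover goes to the new quay with the mouse.
12. Drover goes back to the old quay alone.
13. Drover goes to the new quay with the corn.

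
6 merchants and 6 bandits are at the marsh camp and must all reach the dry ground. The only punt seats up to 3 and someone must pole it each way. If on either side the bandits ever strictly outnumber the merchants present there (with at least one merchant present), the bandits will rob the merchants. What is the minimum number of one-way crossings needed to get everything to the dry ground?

impossible

Following every safe sequence of crossings from the start, the most of the 12 that can be at the dry ground as the punt arrives there on crossings 1, 3, 5 is 3, 5, 6 respectively; the best ever achieved is 6 of 12.
From crossing 7 on, no configuration arises that was not already reachable earlier: only 17 distinct safe configurations (who is on which side, and where the punt is) can ever be reached, none of them has everyone across, and every continuation just revisits them. They are: 0 merchants + 0 bandits across (punt back at the start); 0 merchants + 1 bandit across (punt there); 0 merchants + 1 bandit across (punt back at the start); 0 merchants + 2 bandits across (punt there); 0 merchants + 2 bandits across (punt back at the start); 0 merchants + 3 bandits across (punt there); 0 merchants + 3 bandits across (punt back at the start); 0 merchants + 4 bandits across (punt there); 0 merchants + 4 bandits across (punt back at the start); 0 merchants + 5 bandits across (punt there); 0 merchants + 5 bandits across (punt back at the start); 0 merchants + 6 bandits across (punt there); 1 merchant + 1 bandit across (punt there); 1 merchant + 1 bandit across (punt back at the start); 2 merchants + 2 bandits across (punt there); 2 merchants + 2 bandits across (punt back at the start); 3 merchants + 3 bandits across (punt there). So no valid plan exists.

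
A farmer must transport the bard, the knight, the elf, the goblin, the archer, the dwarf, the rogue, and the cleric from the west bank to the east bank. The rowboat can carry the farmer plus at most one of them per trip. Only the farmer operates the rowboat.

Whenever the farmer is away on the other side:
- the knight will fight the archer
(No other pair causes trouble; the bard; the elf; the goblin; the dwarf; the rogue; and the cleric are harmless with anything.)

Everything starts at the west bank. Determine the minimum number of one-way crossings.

15

Counting alone: the farmer can take at most 1 across per trip to the east bank, so moving all 8 needs at least 8 loaded trips out, with a return between consecutive ones — at least 15 crossings.
The plan below uses exactly 15 crossings, so it is optimal:
1. Farmer goes to the east bank with the knight.  [the west bank: the archer, the bard, the cleric, the dwarf, the elf, the goblin, the rogue | the east bank: the knight]
2. Farmer goes back to the west bank alone.  [the west bank: the archer, the bard, the cleric, the dwarf, the elf, the goblin, the rogue | the east bank: the knight]
3. Farmer goes to the east bank with the bard.  [the west bank: the archer, the cleric, the dwarf, the elf, the goblin, the rogue | the east bank: the bard, the knight]
4. Farmer goes back to the west bank alone.  [the west bank: the archer, the cleric, the dwarf, the elf, the goblin, the rogue | the east bank: the bard, the knight]
5. Farmer goes to the east bank with the elf.  [the west bank: the archer, the cleric, the dwarf, the goblin, the rogue | the east bank: the bard, the elf, the knight]
6. Farmer goes back to the west bank alone.  [the west bank: the archer, the cleric, the dwarf, the goblin, the rogue | the east bank: the bard, the elf, the knight]
7. Farmer goes to the east bank with the goblin.  [the west bank: the archer, the cleric, the dwarf, the rogue | the east bank: the bard, the elf, the goblin, the knight]
8. Farmer goes back to the west bank alone.  [the west bank: the archer, the cleric, the dwarf, the rogue | the east bank: the bard, the elf, the goblin, the knight]
9. Farmer goes to the east bank with the dwarf.  [the west bank: the archer, the cleric, the rogue | the east bank: the bard, the dwarf, the elf, the goblin, the knight]
10. Farmer goes back to the west bank alone.  [the west bank: the archer, the cleric, the rogue | the east bank: the bard, the dwarf, the elf, the goblin, the knight]
11. Farmer goes to the east bank with the rogue.  [the west bank: the archer, the cleric | the east bank: the bard, the dwarf, the elf, the goblin, the knight, the rogue]
12. Farmer goes back to the west bank alone.  [the west bank: the archer, the cleric | the east bank: the bard, the dwarf, the elf, the goblin, the knight, the rogue]
13. Farmer goes to the east bank with the cleric.  [the west bank: the archer | the east bank: the bard, the cleric, the dwarf, the elf, the goblin, the knight, the rogue]
14. Farmer goes back to the west bank alone.  [the west bank: the archer | the east bank: the bard, the cleric, the dwarf, the elf, the goblin, the knight, the rogue]
15. Farmer goes to the east bank with the archer.  [the west bank: — | the east bank: the archer, the bard, the cleric, the dwarf, the elf, the goblin, the knight, the rogue]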